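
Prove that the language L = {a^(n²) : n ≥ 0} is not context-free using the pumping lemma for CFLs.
Assume for contradiction that L is context-free, and let p ≥ 1 be the pumping length given by the pumping lemma for CFLs.
Choose s = a^(p²). Then s ∈ L and |s| = p² ≥ p.
By the CFL pumping lemma, s = uvxyz for some u, v, x, y, z with |vxy| ≤ p, |vy| ≥ 1, and uv^i xy^i z ∈ L for every i ≥ 0.
All symbols are a's, so only lengths matter: let k = |vy|, with 1 ≤ k ≤ |vxy| ≤ p.

Take i = 2: |uv²xy²z| = p² + k, and p² < p² + k ≤ p² + p < (p + 1)².
So the length lies strictly between consecutive squares and is not a perfect square; uv²xy²z ∉ L.

This contradicts the CFL pumping lemma, which requires uv^i xy^i z ∈ L for all i ≥ 0.
Hence L = {a^(n²) : n ≥ 0} is not context-free. ∎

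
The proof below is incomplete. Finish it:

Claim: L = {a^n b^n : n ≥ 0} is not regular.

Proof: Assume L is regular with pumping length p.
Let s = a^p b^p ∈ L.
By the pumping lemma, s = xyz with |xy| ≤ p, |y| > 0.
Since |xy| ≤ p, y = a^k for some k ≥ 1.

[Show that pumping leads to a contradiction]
Consider xy²z = a^(p+k) b^p.

Since k ≥ 1, we have p + k > p.
So xy²z has more a's than b's: (p+k) a's vs p b's.
This means xy²z ∉ L because a^n b^n requires equal counts.

This contradicts the pumping lemma which states xy²z ∈ L.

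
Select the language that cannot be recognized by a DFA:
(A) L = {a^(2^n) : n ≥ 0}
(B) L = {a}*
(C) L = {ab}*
(A) {a^(2^n) : n ≥ 0}

(A) L = {a^(2^n) : n ≥ 0} is NOT regular.

The pumping lemma can be used to prove this:
After pumping, length is no longer a power of 2

The other languages are regular because they can be recognized by finite automata.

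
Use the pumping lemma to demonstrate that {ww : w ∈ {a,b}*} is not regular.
Assume for contradiction that L is regular, and let p ≥ 1 be the pumping length given by the pumping lemma.
Choose s = a^p b a^p b. Then s ∈ L (take w = a^p b) and |s| = 2p + 2 ≥ p.
By the pumping lemma, s = xyz for some x, y, z with |xy| ≤ p, |y| ≥ 1, and xy^i z ∈ L for every i ≥ 0.
Since |xy| ≤ p and the first p symbols of s are all a's, y = a^k for some k with 1 ≤ k ≤ p.

Take i = 2: t = xy²z = a^(p + k) b a^p b.
Suppose t = uu for some string u. The string t contains exactly two b's and ends in b, so u contains exactly one b and ends in b; hence u = a^j b for some j, and uu = a^j b a^j b. Comparing with t = a^(p + k) b a^p b forces j = p + k (first block) and j = p (second block), which is impossible since k ≥ 1. So t ∉ L.

This contradicts the pumping lemma, which requires xy^i z ∈ L for all i ≥ 0.
Hence L = {ww : w ∈ {a,b}*} is not regular. ∎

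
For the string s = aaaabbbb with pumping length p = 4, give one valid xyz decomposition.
x = 'aa', y = 'a', z = 'abbbb'

For s = aaaabbbb and p = 4, one valid decomposition is:
- x = 'aa' (length 2)
- y = 'a' (length 1)
- z = 'abbbb' (length 5)

Verification:
- xyz = 'aa' + 'a' + 'abbbb' = aaaabbbb ✓
- |xy| = 3 ≤ 4 ✓
- |y| = 1 > 0 ✓

All pumping lemma constraints are satisfied.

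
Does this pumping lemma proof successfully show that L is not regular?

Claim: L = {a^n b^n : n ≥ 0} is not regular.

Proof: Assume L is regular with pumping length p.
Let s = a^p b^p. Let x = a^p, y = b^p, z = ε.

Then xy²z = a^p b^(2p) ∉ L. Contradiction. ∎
The proof is INCORRECT.

Error: The decomposition violates |xy| ≤ p.
With x = a^p and y = b^p, we have |xy| = 2p > p.
The pumping lemma requires |xy| ≤ p, so y must be within the first p characters.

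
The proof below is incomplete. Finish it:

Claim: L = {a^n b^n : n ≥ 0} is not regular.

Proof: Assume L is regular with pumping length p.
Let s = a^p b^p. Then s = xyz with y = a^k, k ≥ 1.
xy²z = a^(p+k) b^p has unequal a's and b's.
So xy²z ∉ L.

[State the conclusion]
This contradicts the pumping lemma for regular languages,
which guarantees xy^i z ∈ L for all i ≥ 0.

Since our assumption that L is regular leads to a contradiction,
we conclude that L = {a^n b^n : n ≥ 0} is NOT regular. ∎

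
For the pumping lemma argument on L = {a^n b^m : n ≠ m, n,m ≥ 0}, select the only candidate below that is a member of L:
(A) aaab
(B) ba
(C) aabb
(A) aaab

The pumping lemma is applied to a string s that lies in L, so first check membership of each option:
- (A) aaab = a^3 b^1 with 3 ≠ 1, so it is in L ✓
- (B) ba has an a after a b, so it is not of the form a^n b^m and is not in L ✗
- (C) aabb = a^2 b^2 has n = m = 2, so it is not in L ✗

Only (A) aaab is in L, so it is the only candidate that could play the role of s.
(In a complete proof one picks s in terms of the pumping length p so that |s| ≥ p is guaranteed; a fixed string like aaab illustrates the shape of such an s.)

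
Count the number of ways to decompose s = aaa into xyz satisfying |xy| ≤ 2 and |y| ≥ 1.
3

For s = 'aaa' with pumping length p = 2:

Constraints: |xy| ≤ 2, |y| > 0

Valid decompositions (|xy| ≤ p, |y| ≥ 1):
  • x='', y='a', z='aa'
  • x='a', y='a', z='a'
  • x='', y='aa', z='a'

Total count: 3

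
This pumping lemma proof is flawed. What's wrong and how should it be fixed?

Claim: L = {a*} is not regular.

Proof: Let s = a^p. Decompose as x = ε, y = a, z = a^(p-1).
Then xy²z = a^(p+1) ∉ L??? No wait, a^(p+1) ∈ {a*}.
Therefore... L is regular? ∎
Error: The proof attempts to show a*  is not regular, but a* IS regular!

Correction: a* is a regular language (recognized by a simple DFA with one accepting state and self-loop on 'a'). The pumping lemma can only prove non-regularity, not regularity. For regular languages, pumping always works.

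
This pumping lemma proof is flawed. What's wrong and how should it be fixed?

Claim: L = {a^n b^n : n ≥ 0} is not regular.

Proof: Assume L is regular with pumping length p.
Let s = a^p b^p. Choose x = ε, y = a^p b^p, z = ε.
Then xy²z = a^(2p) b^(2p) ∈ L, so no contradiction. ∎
Error: The decomposition violates |xy| ≤ p. With y = a^p b^p, |xy| = |y| = 2p > p. (The proof also miscomputes xy²z, which would be a^p b^p a^p b^p rather than a^(2p) b^(2p), and it wrongly treats one harmless decomposition as settling the matter — the prover does not get to choose the decomposition.)

Correction: The pumping lemma requires |xy| ≤ p, and the argument must handle every decomposition satisfying |xy| ≤ p, |y| ≥ 1. Since s starts with p a's, any such y consists only of a's, say y = a^k with k ≥ 1. Then xy²z = a^(p+k) b^p has unequal numbers of a's and b's, so xy²z ∉ L — the required contradiction.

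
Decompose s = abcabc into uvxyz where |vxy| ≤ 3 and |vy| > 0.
u='ab', v='c', x='a', y='b', z='c'

For s = abcabc with pumping length p = 3:

One valid decomposition:
- u = 'ab'
- v = 'c'
- x = 'a'
- y = 'b'
- z = 'c'

Verification:
- uvxyz = 'ab' + 'c' + 'a' + 'b' + 'c' = abcabc ✓
- |vxy| = |'cab'| = 3 ≤ 3 ✓
- |vy| = |'cb'| = 2 > 0 ✓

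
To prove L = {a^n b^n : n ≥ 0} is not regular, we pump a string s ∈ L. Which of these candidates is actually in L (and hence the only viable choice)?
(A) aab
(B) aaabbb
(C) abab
(B) aaabbb

The pumping lemma is applied to a string s that lies in L, so first check membership of each option:
- (A) aab has 2 a's and 1 b's; 2 ≠ 1, so it is not in L ✗
- (B) aaabbb = a^3 b^3 has equal counts (3 = 3), so it is in L ✓
- (C) abab has an a after a b, so it is not of the form a^n b^n and is not in L ✗

Only (B) aaabbb is in L, so it is the only candidate that could play the role of s.
(In a complete proof one picks s in terms of the pumping length p so that |s| ≥ p is guaranteed; a fixed string like aaabbb illustrates the shape of such an s.)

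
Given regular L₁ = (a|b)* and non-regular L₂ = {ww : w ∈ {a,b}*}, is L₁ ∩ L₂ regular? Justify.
No — L₁ ∩ L₂ is not regular.

(a|b)* is all strings over {a,b}, so L₁ ∩ L₂ = {ww : w ∈ {a,b}*} = L₂ itself, which is not regular (pump s = a^p b a^p b).

Note that the bare facts "L₁ regular, L₂ non-regular" do not settle the question by themselves: the closure of regular languages under ∪, ∩, complement and difference applies only when BOTH operands are regular. With a non-regular operand the result can come out regular or non-regular depending on the specific languages, so one has to work out L₁ ∩ L₂ for this particular pair, as above.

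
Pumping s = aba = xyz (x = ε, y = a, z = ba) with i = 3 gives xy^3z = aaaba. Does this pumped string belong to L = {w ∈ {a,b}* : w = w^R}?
No

xy³z = ε · aaa · ba = aaaba.
aaaba reversed is abaaa ≠ aaaba, so it is not a palindrome and is not in L.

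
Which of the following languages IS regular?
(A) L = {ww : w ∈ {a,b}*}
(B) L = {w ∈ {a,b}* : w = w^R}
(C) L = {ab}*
(C) {ab}*

(C) L = {ab}* is regular.

This can be recognized by a finite automaton (DFA/NFA).
Regular expressions like {ab}* define regular languages.

The other choices are not regular:
- {w ∈ {a,b}* : w = w^R}: After pumping, the string is no longer symmetric
- {ww : w ∈ {a,b}*}: After pumping, the two halves no longer match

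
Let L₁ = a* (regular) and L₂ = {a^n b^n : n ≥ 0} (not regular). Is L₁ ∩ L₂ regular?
Yes — L₁ ∩ L₂ is regular.

A string of a* contains no b's, and the only string of {a^n b^n} with no b's is ε (n = 0). So L₁ ∩ L₂ = {ε}, a finite language, which is regular.

Note that the bare facts "L₁ regular, L₂ non-regular" do not settle the question by themselves: the closure of regular languages under ∪, ∩, complement and difference applies only when BOTH operands are regular. With a non-regular operand the result can come out regular or non-regular depending on the specific languages, so one has to work out L₁ ∩ L₂ for this particular pair, as above.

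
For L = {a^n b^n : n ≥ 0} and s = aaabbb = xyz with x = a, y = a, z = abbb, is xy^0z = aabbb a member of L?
No

xy⁰z = a · ε · abbb = aabbb.
aabbb has 2 a's and 3 b's; 2 ≠ 3, so it is not in L.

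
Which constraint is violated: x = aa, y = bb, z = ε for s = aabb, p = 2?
Violated: |xy| ≤ p

The decomposition x = aa, y = bb, z = ε for s = aabb with p = 2
violates the constraint: |xy| ≤ p

|xy| = |aabb| = 4 > 2 = p. The decomposition puts too many characters in xy.

Pumping lemma constraints:
1. xyz = s (decomposition is valid)
2. |xy| ≤ p
3. |y| > 0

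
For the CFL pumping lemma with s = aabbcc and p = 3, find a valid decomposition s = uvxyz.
u='aa', v='b', x='b', y='c', z='c'

For s = aabbcc with pumping length p = 3:

One valid decomposition:
- u = 'aa'
- v = 'b'
- x = 'b'
- y = 'c'
- z = 'c'

Verification:
- uvxyz = 'aa' + 'b' + 'b' + 'c' + 'c' = aabbcc ✓
- |vxy| = |'bbc'| = 3 ≤ 3 ✓
- |vy| = |'bc'| = 2 > 0 ✓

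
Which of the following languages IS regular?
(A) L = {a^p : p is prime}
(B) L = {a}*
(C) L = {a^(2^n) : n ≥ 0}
(B) {a}*

(B) L = {a}* is regular.

This can be recognized by a finite automaton (DFA/NFA).
Regular expressions like {a}* define regular languages.

The other choices are not regular:
- {a^(2^n) : n ≥ 0}: After pumping, length is no longer a power of 2
- {a^p : p is prime}: After pumping, the length becomes composite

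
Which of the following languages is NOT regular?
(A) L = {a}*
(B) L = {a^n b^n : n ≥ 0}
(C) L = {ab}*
(B) {a^n b^n : n ≥ 0}

(B) L = {a^n b^n : n ≥ 0} is NOT regular.

The pumping lemma can be used to prove this:
After pumping, the number of a's and b's become unequal

The other languages are regular because they can be recognized by finite automata.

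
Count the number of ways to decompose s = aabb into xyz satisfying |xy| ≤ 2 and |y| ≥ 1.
3

For s = 'aabb' with pumping length p = 2:

Constraints: |xy| ≤ 2, |y| > 0

Valid decompositions (|xy| ≤ p, |y| ≥ 1):
  • x='', y='a', z='abb'
  • x='a', y='a', z='bb'
  • x='', y='aa', z='bb'

Total count: 3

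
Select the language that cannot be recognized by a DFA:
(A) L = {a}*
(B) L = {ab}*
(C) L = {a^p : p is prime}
(C) {a^p : p is prime}

(C) L = {a^p : p is prime} is NOT regular.

The pumping lemma can be used to prove this:
After pumping, the length becomes composite

The other languages are regular because they can be recognized by finite automata.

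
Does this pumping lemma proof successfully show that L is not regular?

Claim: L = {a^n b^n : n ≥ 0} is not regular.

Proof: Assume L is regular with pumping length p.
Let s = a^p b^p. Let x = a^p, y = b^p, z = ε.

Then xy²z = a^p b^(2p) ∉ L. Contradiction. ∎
The proof is INCORRECT.

Error: The decomposition violates |xy| ≤ p.
With x = a^p and y = b^p, we have |xy| = 2p > p.
The pumping lemma requires |xy| ≤ p, so y must be within the first p characters.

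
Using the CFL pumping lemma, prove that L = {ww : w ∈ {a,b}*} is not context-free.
Assume for contradiction that L is context-free, and let p ≥ 1 be the pumping length given by the pumping lemma for CFLs.
Choose s = a^p b^p a^p b^p. Then s ∈ L (take w = a^p b^p) and |s| = 4p ≥ p.
By the CFL pumping lemma, s = uvxyz for some u, v, x, y, z with |vxy| ≤ p, |vy| ≥ 1, and uv^i xy^i z ∈ L for every i ≥ 0.

Write s as four blocks A₁ B₁ A₂ B₂ with A₁ = A₂ = a^p and B₁ = B₂ = b^p. Since |vxy| ≤ p, the window vxy lies inside at most two adjacent blocks. Take i = 0 and let t = uxz, so |t| = 4p − |vy| with 1 ≤ |vy| ≤ p. If |t| is odd, t ∉ L immediately, so assume |vy| is even (hence |vy| ≥ 2) and |t|/2 = 2p − |vy|/2, which satisfies p ≤ |t|/2 ≤ 2p − 1.

Case 1 (vxy inside A₁B₁): t = a^(p−j) b^(p−l) a^p b^p with j + l = |vy|. The second half of t has length < 2p, so it is a suffix of the trailing a^p b^p and ends in b; the first half is a^(p−j) b^(p−l) a^((j+l)/2), which ends in a because (j+l)/2 ≥ 1. The halves differ, so t ∉ L.

Case 2 (vxy inside B₁A₂, straddling the middle): t = a^p b^(p−j) a^(p−l) b^p with j + l = |vy|. If t = ww, then w is a prefix of t of length ≥ p, so w begins with a^p; and w is a suffix of t of length ≥ p, so w ends with b^p. That forces |w| ≥ 2p, contradicting |w| = |t|/2 ≤ 2p − 1. So t ∉ L.

Case 3 (vxy inside A₂B₂): t = a^p b^p a^(p−j) b^(p−l) with j + l = |vy|. The first half of t is a prefix of a^p b^p, so it begins with a; the second half is b^((j+l)/2) a^(p−j) b^(p−l), which begins with b. The halves differ, so t ∉ L.

In every case uv⁰xy⁰z = uxz ∉ L.

This contradicts the CFL pumping lemma, which requires uv^i xy^i z ∈ L for all i ≥ 0.
Hence L = {ww : w ∈ {a,b}*} is not context-free. ∎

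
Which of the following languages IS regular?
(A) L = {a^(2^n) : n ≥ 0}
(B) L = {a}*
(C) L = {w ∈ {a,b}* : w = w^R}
(B) {a}*

(B) L = {a}* is regular.

This can be recognized by a finite automaton (DFA/NFA).
Regular expressions like {a}* define regular languages.

The other choices are not regular:
- {a^(2^n) : n ≥ 0}: After pumping, length is no longer a power of 2
- {w ∈ {a,b}* : w = w^R}: After pumping, the string is no longer symmetric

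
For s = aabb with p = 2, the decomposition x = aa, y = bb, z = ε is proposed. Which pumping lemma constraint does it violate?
Violated: |xy| ≤ p

The decomposition x = aa, y = bb, z = ε for s = aabb with p = 2
violates the constraint: |xy| ≤ p

|xy| = |aabb| = 4 > 2 = p. The decomposition puts too many characters in xy.

Pumping lemma constraints:
1. xyz = s (decomposition is valid)
2. |xy| ≤ p
3. |y| > 0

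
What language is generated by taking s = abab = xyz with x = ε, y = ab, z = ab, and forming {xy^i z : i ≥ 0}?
{xy^i z : i ≥ 0} = {(ab)^(i+1) : i ≥ 0} = {ab, abab, ababab, ...}

With x = ε, y = ab, z = ab: Pumping 'ab' gives strings of alternating a's and b's.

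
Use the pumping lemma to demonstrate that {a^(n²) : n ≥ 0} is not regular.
Assume for contradiction that L is regular, and let p ≥ 1 be the pumping length given by the pumping lemma.
Choose s = a^(p²). Then s ∈ L and |s| = p² ≥ p.
By the pumping lemma, s = xyz for some x, y, z with |xy| ≤ p, |y| ≥ 1, and xy^i z ∈ L for every i ≥ 0.
Here y = a^k for some k with 1 ≤ k ≤ |xy| ≤ p.

Take i = 2: |xy²z| = p² + k.
Now p² < p² + k ≤ p² + p < p² + 2p + 1 = (p + 1)².
So |xy²z| lies strictly between the consecutive squares p² and (p + 1)², hence is not a perfect square, and xy²z ∉ L.

This contradicts the pumping lemma, which requires xy^i z ∈ L for all i ≥ 0.
Hence L = {a^(n²) : n ≥ 0} is not regular. ∎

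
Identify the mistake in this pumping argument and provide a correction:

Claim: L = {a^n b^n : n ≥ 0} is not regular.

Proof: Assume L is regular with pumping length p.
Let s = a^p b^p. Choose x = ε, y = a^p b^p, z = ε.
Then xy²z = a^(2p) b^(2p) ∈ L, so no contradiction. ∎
Error: The decomposition violates |xy| ≤ p. With y = a^p b^p, |xy| = |y| = 2p > p. (The proof also miscomputes xy²z, which would be a^p b^p a^p b^p rather than a^(2p) b^(2p), and it wrongly treats one harmless decomposition as settling the matter — the prover does not get to choose the decomposition.)

Correction: The pumping lemma requires |xy| ≤ p, and the argument must handle every decomposition satisfying |xy| ≤ p, |y| ≥ 1. Since s starts with p a's, any such y consists only of a's, say y = a^k with k ≥ 1. Then xy²z = a^(p+k) b^p has unequal numbers of a's and b's, so xy²z ∉ L — the required contradiction.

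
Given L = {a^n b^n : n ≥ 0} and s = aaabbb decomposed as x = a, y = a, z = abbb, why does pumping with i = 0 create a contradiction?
xy⁰z = aabbb ∉ L

Pumping with i = 0 replaces y = a by y⁰ = ε:
- Original: s = xyz = aaabbb; aaabbb = a^3 b^3 has equal counts (3 = 3), so it is in L
- Pumped: xy⁰z = a · ε · abbb = aabbb
- aabbb has 2 a's and 3 b's; 2 ≠ 3, so it is not in L

The pumping lemma would require xy⁰z ∈ L, so this decomposition yields a contradiction.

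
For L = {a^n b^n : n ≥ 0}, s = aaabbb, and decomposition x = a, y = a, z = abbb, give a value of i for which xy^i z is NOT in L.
i = 2

xy²z = a · aa · abbb = aaaabbb; aaaabbb has 4 a's and 3 b's; 4 ≠ 3, so it is not in L.
(Other choices also work, e.g. i = 0, 3; only i = 1 is guaranteed to stay in L since xy¹z = s.)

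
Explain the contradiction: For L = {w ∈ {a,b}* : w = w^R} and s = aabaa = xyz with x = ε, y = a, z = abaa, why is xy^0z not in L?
xy⁰z = abaa ∉ L

Pumping with i = 0 replaces y = a by y⁰ = ε:
- Original: s = xyz = aabaa; aabaa reversed is aabaa, the same string, so it is a palindrome and is in L
- Pumped: xy⁰z = ε · ε · abaa = abaa
- abaa reversed is aaba ≠ abaa, so it is not a palindrome and is not in L

The pumping lemma would require xy⁰z ∈ L, so this decomposition yields a contradiction.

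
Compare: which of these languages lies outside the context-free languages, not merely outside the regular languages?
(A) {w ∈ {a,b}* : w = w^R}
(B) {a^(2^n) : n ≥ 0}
(B) {a^(2^n) : n ≥ 0}

(B) {a^(2^n) : n ≥ 0} requires the CFL pumping lemma.

- {w ∈ {a,b}* : w = w^R} is context-free (but not regular)
  • Can be shown non-regular with the regular pumping lemma
  • After pumping, the string is no longer symmetric

- {a^(2^n) : n ≥ 0} is NOT context-free
  • Requires the CFL pumping lemma to prove
  • Gaps between powers of 2 grow exponentially

The CFL pumping lemma is "stronger" in that it can prove non-membership
in the larger class of context-free languages.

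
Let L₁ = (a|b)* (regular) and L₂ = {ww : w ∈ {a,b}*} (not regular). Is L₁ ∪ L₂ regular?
Yes — L₁ ∪ L₂ is regular.

{ww} ⊆ (a|b)*, so L₁ ∪ L₂ = (a|b)*, which is regular.

Note that the bare facts "L₁ regular, L₂ non-regular" do not settle the question by themselves: the closure of regular languages under ∪, ∩, complement and difference applies only when BOTH operands are regular. With a non-regular operand the result can come out regular or non-regular depending on the specific languages, so one has to work out L₁ ∪ L₂ for this particular pair, as above.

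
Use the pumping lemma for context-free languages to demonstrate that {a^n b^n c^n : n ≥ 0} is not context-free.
Assume for contradiction that L is context-free, and let p ≥ 1 be the pumping length given by the pumping lemma for CFLs.
Choose s = a^p b^p c^p. Then s ∈ L and |s| = 3p ≥ p.
By the CFL pumping lemma, s = uvxyz for some u, v, x, y, z with |vxy| ≤ p, |vy| ≥ 1, and uv^i xy^i z ∈ L for every i ≥ 0.

Because |vxy| ≤ p, the window vxy cannot contain both an a and a c: any substring of s containing both must include the entire block b^p plus at least one a and one c, so it has length ≥ p + 2 > p.
Hence at least one of the letters a, c does not occur in vy at all.

Take i = 0: the string uxz is obtained from s by deleting |vy| ≥ 1 symbols, so |uxz| = 3p − |vy| < 3p.
But the letter (a or c) that does not occur in vy still occurs exactly p times in uxz. Every string of L with exactly p copies of some letter is a^p b^p c^p, of length 3p. Since |uxz| < 3p, uxz ∉ L.

This contradicts the CFL pumping lemma, which requires uv^i xy^i z ∈ L for all i ≥ 0.
Hence L = {a^n b^n c^n : n ≥ 0} is not context-free. ∎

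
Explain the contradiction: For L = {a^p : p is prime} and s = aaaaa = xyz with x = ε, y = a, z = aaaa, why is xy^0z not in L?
xy⁰z = aaaa ∉ L

Pumping with i = 0 replaces y = a by y⁰ = ε:
- Original: s = xyz = aaaaa; aaaaa has length 5, which is prime, so it is in L
- Pumped: xy⁰z = ε · ε · aaaa = aaaa
- aaaa has length 4 = 2 × 2, which is not prime, so it is not in L

The pumping lemma would require xy⁰z ∈ L, so this decomposition yields a contradiction.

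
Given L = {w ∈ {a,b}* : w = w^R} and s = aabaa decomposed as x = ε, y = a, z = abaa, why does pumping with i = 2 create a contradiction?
xy²z = aaabaa ∉ L

Pumping with i = 2 replaces y = a by y² = aa:
- Original: s = xyz = aabaa; aabaa reversed is aabaa, the same string, so it is a palindrome and is in L
- Pumped: xy²z = ε · aa · abaa = aaabaa
- aaabaa reversed is aabaaa ≠ aaabaa, so it is not a palindrome and is not in L

The pumping lemma would require xy²z ∈ L, so this decomposition yields a contradiction.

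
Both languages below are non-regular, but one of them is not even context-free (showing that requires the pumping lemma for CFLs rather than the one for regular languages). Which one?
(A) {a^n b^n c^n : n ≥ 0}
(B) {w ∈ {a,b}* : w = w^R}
(A) {a^n b^n c^n : n ≥ 0}

(A) {a^n b^n c^n : n ≥ 0} requires the CFL pumping lemma.

- {w ∈ {a,b}* : w = w^R} is context-free (but not regular)
  • Can be shown non-regular with the regular pumping lemma
  • After pumping, the string is no longer symmetric

- {a^n b^n c^n : n ≥ 0} is NOT context-free
  • Requires the CFL pumping lemma to prove
  • Cannot maintain three equal counts simultaneously

The CFL pumping lemma is "stronger" in that it can prove non-membership
in the larger class of context-free languages.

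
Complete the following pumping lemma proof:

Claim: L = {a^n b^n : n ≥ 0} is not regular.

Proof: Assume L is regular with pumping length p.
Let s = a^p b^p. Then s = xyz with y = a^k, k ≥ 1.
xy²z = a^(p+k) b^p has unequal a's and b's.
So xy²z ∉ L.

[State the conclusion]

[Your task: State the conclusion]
This contradicts the pumping lemma for regular languages,
which guarantees xy^i z ∈ L for all i ≥ 0.

Since our assumption that L is regular leads to a contradiction,
we conclude that L = {a^n b^n : n ≥ 0} is NOT regular. ∎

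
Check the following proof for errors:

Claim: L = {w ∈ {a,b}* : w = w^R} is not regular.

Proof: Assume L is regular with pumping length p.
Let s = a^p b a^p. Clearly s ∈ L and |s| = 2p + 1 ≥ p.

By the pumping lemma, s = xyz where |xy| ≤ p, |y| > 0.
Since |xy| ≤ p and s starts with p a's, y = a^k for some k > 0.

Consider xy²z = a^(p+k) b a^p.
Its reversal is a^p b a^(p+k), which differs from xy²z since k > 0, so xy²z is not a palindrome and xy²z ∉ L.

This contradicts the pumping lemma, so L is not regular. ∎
The proof is correct.

This proof is valid because:
1. s = a^p b a^p is in L and is chosen in terms of p, so |s| ≥ p holds for every p
2. The decomposition analysis is correct: |xy| ≤ p forces y to lie inside the leading a's
3. The contradiction is valid: a^(p+k) b a^p has more a's before the b than after it, so it is not a palindrome
4. The conclusion follows logically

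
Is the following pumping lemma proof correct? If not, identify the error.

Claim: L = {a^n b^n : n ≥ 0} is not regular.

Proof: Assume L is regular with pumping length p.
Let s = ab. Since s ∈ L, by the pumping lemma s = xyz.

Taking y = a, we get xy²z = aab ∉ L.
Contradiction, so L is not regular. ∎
The proof is INCORRECT.

Error: The string s = ab may be shorter than p.
The pumping lemma only applies to strings with |s| ≥ p, and p is not under our control.
We must choose s in terms of p, e.g. s = a^p b^p, to ensure |s| ≥ p.
(The proof also fixes one particular y; a valid argument must handle every decomposition with |xy| ≤ p and |y| ≥ 1 — for s = a^p b^p this forces y = a^k, and then xy²z = a^(p+k) b^p ∉ L.)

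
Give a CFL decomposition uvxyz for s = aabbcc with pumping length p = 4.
u='a', v='a', x='bb', y='c', z='c'

For s = aabbcc with pumping length p = 4:

One valid decomposition:
- u = 'a'
- v = 'a'
- x = 'bb'
- y = 'c'
- z = 'c'

Verification:
- uvxyz = 'a' + 'a' + 'bb' + 'c' + 'c' = aabbcc ✓
- |vxy| = |'abbc'| = 4 ≤ 4 ✓
- |vy| = |'ac'| = 2 > 0 ✓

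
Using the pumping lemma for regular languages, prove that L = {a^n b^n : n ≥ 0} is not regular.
Assume for contradiction that L is regular, and let p ≥ 1 be the pumping length given by the pumping lemma.
Choose s = a^p b^p. Then s ∈ L and |s| = 2p ≥ p.
By the pumping lemma, s = xyz for some x, y, z with |xy| ≤ p, |y| ≥ 1, and xy^i z ∈ L for every i ≥ 0.
Since |xy| ≤ p and the first p symbols of s are all a's, we must have y = a^k for some k with 1 ≤ k ≤ p.

Take i = 2: xy²z = a^(p + k) b^p.
This string has p + k a's but p b's, and p + k > p because k ≥ 1. So xy²z ∉ L.

This contradicts the pumping lemma, which requires xy^i z ∈ L for all i ≥ 0.
Hence L = {a^n b^n : n ≥ 0} is not regular. ∎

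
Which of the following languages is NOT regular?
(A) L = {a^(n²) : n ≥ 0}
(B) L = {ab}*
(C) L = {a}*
(A) {a^(n²) : n ≥ 0}

(A) L = {a^(n²) : n ≥ 0} is NOT regular.

The pumping lemma can be used to prove this:
After pumping, length is no longer a perfect square

The other languages are regular because they can be recognized by finite automata.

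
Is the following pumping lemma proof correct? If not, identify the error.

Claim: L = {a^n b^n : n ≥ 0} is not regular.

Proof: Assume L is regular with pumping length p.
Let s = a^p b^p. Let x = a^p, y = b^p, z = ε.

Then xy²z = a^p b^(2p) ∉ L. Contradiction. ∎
The proof is INCORRECT.

Error: The decomposition violates |xy| ≤ p.
With x = a^p and y = b^p, we have |xy| = 2p > p.
The pumping lemma requires |xy| ≤ p, so y must be within the first p characters.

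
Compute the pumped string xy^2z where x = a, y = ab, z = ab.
aababab

Given x = 'a', y = 'ab', z = 'ab' and i = 2:

xy^2z = x + y·y·...·y (2 times) + z
       = 'a' + 'ab'^2 + 'ab'
       = 'a' + 'abab' + 'ab'
       = 'aababab'

The pumped string is 'aababab' with length 7.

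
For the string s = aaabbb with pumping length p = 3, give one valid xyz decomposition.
x = '', y = 'a', z = 'aabbb'

For s = aaabbb and p = 3, one valid decomposition is:
- x = '' (length 0)
- y = 'a' (length 1)
- z = 'aabbb' (length 5)

Verification:
- xyz = '' + 'a' + 'aabbb' = aaabbb ✓
- |xy| = 1 ≤ 3 ✓
- |y| = 1 > 0 ✓

All pumping lemma constraints are satisfied.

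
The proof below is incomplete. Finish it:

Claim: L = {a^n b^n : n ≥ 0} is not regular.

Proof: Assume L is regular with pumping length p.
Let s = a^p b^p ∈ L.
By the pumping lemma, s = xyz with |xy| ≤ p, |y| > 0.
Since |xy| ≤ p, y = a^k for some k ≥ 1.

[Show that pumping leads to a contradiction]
Consider xy²z = a^(p+k) b^p.

Since k ≥ 1, we have p + k > p.
So xy²z has more a's than b's: (p+k) a's vs p b's.
This means xy²z ∉ L because a^n b^n requires equal counts.

This contradicts the pumping lemma which states xy²z ∈ L.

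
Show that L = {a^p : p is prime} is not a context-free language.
Assume for contradiction that L is context-free, and let p ≥ 1 be the pumping length given by the pumping lemma for CFLs.
Choose a prime q with q ≥ p and let s = a^q. Then s ∈ L and |s| = q ≥ p.
By the CFL pumping lemma, s = uvxyz for some u, v, x, y, z with |vxy| ≤ p, |vy| ≥ 1, and uv^i xy^i z ∈ L for every i ≥ 0.
All symbols are a's, so only lengths matter: let k = |vy|, with 1 ≤ k ≤ p. Then |uv^i xy^i z| = q + (i − 1)k.

Take i = q + 1: the length is q + qk = q(k + 1).
Both factors satisfy q ≥ 2 and k + 1 ≥ 2, so q(k + 1) is composite and uv^(q+1) xy^(q+1) z ∉ L.

This contradicts the CFL pumping lemma, which requires uv^i xy^i z ∈ L for all i ≥ 0.
Hence L = {a^p : p is prime} is not context-free. ∎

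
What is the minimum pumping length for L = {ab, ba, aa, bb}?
p = 3

For a finite language L, the pumping lemma holds vacuously if p > max|s| for s ∈ L.

The longest string in L = {ab, ba, aa, bb} has length 2.
If p = 3, then no string s ∈ L has |s| ≥ p, so the condition is vacuously true.

The minimum pumping length is p = 3.

Why no smaller p works: for any p ≤ 2, the longest string s ∈ L has |s| = 2 ≥ p, so it would
have to be pumpable; but pumping up (i = 2, 3, ...) produces ever longer strings, which cannot all lie in the
finite language L. So the pumping property fails for every p ≤ 2.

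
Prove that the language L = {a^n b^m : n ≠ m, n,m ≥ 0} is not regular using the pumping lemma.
Assume for contradiction that L is regular, and let p ≥ 1 be the pumping length given by the pumping lemma.
Choose s = a^p b^(p + p!). Then s ∈ L because p ≠ p + p! (as p! ≥ 1), and |s| ≥ p.
By the pumping lemma, s = xyz for some x, y, z with |xy| ≤ p, |y| ≥ 1, and xy^i z ∈ L for every i ≥ 0.
Since |xy| ≤ p and the first p symbols of s are all a's, y = a^k for some k with 1 ≤ k ≤ p.
For every i ≥ 0, xy^i z = a^(p + (i − 1)k) b^(p + p!).

Because 1 ≤ k ≤ p, k divides p!. Let t = p!/k (a positive integer) and take i = t + 1.
Then the number of a's is p + tk = p + p!, which equals the number of b's.
So xy^(t+1) z = a^(p + p!) b^(p + p!) has equally many a's and b's and is NOT in L.

This contradicts the pumping lemma, which requires xy^i z ∈ L for all i ≥ 0.
Hence L = {a^n b^m : n ≠ m, n,m ≥ 0} is not regular. ∎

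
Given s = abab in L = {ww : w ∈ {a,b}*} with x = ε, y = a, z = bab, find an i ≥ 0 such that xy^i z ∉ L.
i = 0

xy⁰z = ε · ε · bab = bab; bab has odd length 3, so it cannot be written as ww and is not in L.
(Other choices also work, e.g. i = 2, 3; only i = 1 is guaranteed to stay in L since xy¹z = s.)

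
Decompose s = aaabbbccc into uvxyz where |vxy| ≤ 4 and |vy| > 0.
u='aa', v='a', x='bb', y='b', z='ccc'

For s = aaabbbccc with pumping length p = 4:

One valid decomposition:
- u = 'aa'
- v = 'a'
- x = 'bb'
- y = 'b'
- z = 'ccc'

Verification:
- uvxyz = 'aa' + 'a' + 'bb' + 'b' + 'ccc' = aaabbbccc ✓
- |vxy| = |'abbb'| = 4 ≤ 4 ✓
- |vy| = |'ab'| = 2 > 0 ✓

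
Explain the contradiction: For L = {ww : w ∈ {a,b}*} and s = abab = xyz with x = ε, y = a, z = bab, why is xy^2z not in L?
xy²z = aabab ∉ L

Pumping with i = 2 replaces y = a by y² = aa:
- Original: s = xyz = abab; abab splits into halves ab · ab, which are equal, so it is in L (w = ab)
- Pumped: xy²z = ε · aa · bab = aabab
- aabab has odd length 5, so it cannot be written as ww and is not in L

The pumping lemma would require xy²z ∈ L, so this decomposition yields a contradiction.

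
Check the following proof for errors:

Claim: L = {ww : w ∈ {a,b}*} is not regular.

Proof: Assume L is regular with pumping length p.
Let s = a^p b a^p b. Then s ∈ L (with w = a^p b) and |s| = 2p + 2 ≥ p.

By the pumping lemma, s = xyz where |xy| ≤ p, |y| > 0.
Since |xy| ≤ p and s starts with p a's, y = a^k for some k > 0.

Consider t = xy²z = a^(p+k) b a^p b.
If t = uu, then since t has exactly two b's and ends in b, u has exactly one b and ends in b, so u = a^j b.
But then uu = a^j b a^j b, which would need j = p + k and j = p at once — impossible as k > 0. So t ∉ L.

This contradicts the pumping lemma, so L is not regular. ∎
The proof is correct.

This proof is valid because:
1. s = a^p b a^p b is in L and is chosen in terms of p, so |s| ≥ p holds for every p
2. The decomposition analysis is correct: |xy| ≤ p forces y to lie inside the leading a's
3. The contradiction is valid: the argument shows a^(p+k) b a^p b cannot be split into two equal halves
4. The conclusion follows logically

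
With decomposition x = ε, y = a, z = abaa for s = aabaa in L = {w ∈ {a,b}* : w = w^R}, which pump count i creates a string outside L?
i = 2

xy²z = ε · aa · abaa = aaabaa; aaabaa reversed is aabaaa ≠ aaabaa, so it is not a palindrome and is not in L.
(Other choices also work, e.g. i = 0, 3; only i = 1 is guaranteed to stay in L since xy¹z = s.)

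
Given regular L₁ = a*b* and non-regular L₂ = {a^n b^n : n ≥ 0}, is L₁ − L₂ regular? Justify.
No — L₁ − L₂ is not regular.

a*b* − {a^n b^n} = {a^n b^m : n ≠ m}. If this were regular, then its complement intersected with a*b*, namely {a^n b^n : n ≥ 0}, would be regular too (closure under complement and intersection) — contradiction. So L₁ − L₂ is not regular.

Note that the bare facts "L₁ regular, L₂ non-regular" do not settle the question by themselves: the closure of regular languages under ∪, ∩, complement and difference applies only when BOTH operands are regular. With a non-regular operand the result can come out regular or non-regular depending on the specific languages, so one has to work out L₁ − L₂ for this particular pair, as above.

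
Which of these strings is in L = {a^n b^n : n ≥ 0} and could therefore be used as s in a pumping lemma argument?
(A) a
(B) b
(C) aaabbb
(C) aaabbb

The pumping lemma is applied to a string s that lies in L, so first check membership of each option:
- (A) a has 1 a's and 0 b's; 1 ≠ 0, so it is not in L ✗
- (B) b has 0 a's and 1 b's; 0 ≠ 1, so it is not in L ✗
- (C) aaabbb = a^3 b^3 has equal counts (3 = 3), so it is in L ✓

Only (C) aaabbb is in L, so it is the only candidate that could play the role of s.
(In a complete proof one picks s in terms of the pumping length p so that |s| ≥ p is guaranteed; a fixed string like aaabbb illustrates the shape of such an s.)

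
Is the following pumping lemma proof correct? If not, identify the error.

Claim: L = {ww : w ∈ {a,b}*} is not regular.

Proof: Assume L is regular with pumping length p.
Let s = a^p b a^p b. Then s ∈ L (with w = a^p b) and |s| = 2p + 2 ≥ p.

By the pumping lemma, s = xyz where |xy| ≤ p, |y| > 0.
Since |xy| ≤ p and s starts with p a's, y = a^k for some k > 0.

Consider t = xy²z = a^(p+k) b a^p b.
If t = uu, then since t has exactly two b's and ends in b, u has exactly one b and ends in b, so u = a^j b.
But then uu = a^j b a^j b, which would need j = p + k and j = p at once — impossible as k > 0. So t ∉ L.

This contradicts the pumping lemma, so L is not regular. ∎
The proof is correct.

This proof is valid because:
1. s = a^p b a^p b is in L and is chosen in terms of p, so |s| ≥ p holds for every p
2. The decomposition analysis is correct: |xy| ≤ p forces y to lie inside the leading a's
3. The contradiction is valid: the argument shows a^(p+k) b a^p b cannot be split into two equal halves
4. The conclusion follows logically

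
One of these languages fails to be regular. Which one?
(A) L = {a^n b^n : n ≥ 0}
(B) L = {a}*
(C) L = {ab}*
(A) {a^n b^n : n ≥ 0}

(A) L = {a^n b^n : n ≥ 0} is NOT regular.

The pumping lemma can be used to prove this:
After pumping, the number of a's and b's become unequal

The other languages are regular because they can be recognized by finite automata.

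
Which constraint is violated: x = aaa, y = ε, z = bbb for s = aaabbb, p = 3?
Violated: |y| > 0

The decomposition x = aaa, y = ε, z = bbb for s = aaabbb with p = 3
violates the constraint: |y| > 0

|y| = 0, but the pumping lemma requires |y| > 0 (y must be non-empty).

Pumping lemma constraints:
1. xyz = s (decomposition is valid)
2. |xy| ≤ p
3. |y| > 0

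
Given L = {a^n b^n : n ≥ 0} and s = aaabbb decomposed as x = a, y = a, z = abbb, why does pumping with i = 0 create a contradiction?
xy⁰z = aabbb ∉ L

Pumping with i = 0 replaces y = a by y⁰ = ε:
- Original: s = xyz = aaabbb; aaabbb = a^3 b^3 has equal counts (3 = 3), so it is in L
- Pumped: xy⁰z = a · ε · abbb = aabbb
- aabbb has 2 a's and 3 b's; 2 ≠ 3, so it is not in L

The pumping lemma would require xy⁰z ∈ L, so this decomposition yields a contradiction.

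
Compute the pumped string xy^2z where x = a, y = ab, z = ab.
aababab

Given x = 'a', y = 'ab', z = 'ab' and i = 2:

xy^2z = x + y·y·...·y (2 times) + z
       = 'a' + 'ab'^2 + 'ab'
       = 'a' + 'abab' + 'ab'
       = 'aababab'

The pumped string is 'aababab' with length 7.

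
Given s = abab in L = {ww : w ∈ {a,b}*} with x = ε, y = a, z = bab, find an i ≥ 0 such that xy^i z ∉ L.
i = 0

xy⁰z = ε · ε · bab = bab; bab has odd length 3, so it cannot be written as ww and is not in L.
(Other choices also work, e.g. i = 2, 3; only i = 1 is guaranteed to stay in L since xy¹z = s.)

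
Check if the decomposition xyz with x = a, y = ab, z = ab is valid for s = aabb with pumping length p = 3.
Violated: xyz = s

The decomposition x = a, y = ab, z = ab for s = aabb with p = 3
violates the constraint: xyz = s

xyz = 'a' + 'ab' + 'ab' = 'aabab' ≠ 'aabb' = s. The decomposition doesn't reconstruct s.

Pumping lemma constraints:
1. xyz = s (decomposition is valid)
2. |xy| ≤ p
3. |y| > 0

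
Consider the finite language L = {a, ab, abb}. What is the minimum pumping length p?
p = 4

For a finite language L, the pumping lemma holds vacuously if p > max|s| for s ∈ L.

The longest string in L = {a, ab, abb} has length 3.
If p = 4, then no string s ∈ L has |s| ≥ p, so the condition is vacuously true.

The minimum pumping length is p = 4.

Why no smaller p works: for any p ≤ 3, the longest string s ∈ L has |s| = 3 ≥ p, so it would
have to be pumpable; but pumping up (i = 2, 3, ...) produces ever longer strings, which cannot all lie in the
finite language L. So the pumping property fails for every p ≤ 3.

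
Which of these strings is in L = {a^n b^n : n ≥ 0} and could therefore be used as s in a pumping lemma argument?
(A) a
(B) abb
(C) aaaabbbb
(C) aaaabbbb

The pumping lemma is applied to a string s that lies in L, so first check membership of each option:
- (A) a has 1 a's and 0 b's; 1 ≠ 0, so it is not in L ✗
- (B) abb has 1 a's and 2 b's; 1 ≠ 2, so it is not in L ✗
- (C) aaaabbbb = a^4 b^4 has equal counts (4 = 4), so it is in L ✓

Only (C) aaaabbbb is in L, so it is the only candidate that could play the role of s.
(In a complete proof one picks s in terms of the pumping length p so that |s| ≥ p is guaranteed; a fixed string like aaaabbbb illustrates the shape of such an s.)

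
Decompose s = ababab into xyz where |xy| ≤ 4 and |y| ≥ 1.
x = 'ab', y = 'a', z = 'bab'

For s = ababab and p = 4, one valid decomposition is:
- x = 'ab' (length 2)
- y = 'a' (length 1)
- z = 'bab' (length 3)

Verification:
- xyz = 'ab' + 'a' + 'bab' = ababab ✓
- |xy| = 3 ≤ 4 ✓
- |y| = 1 > 0 ✓

All pumping lemma constraints are satisfied.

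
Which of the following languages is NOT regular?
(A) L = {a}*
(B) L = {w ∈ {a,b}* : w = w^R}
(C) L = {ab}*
(B) {w ∈ {a,b}* : w = w^R}

(B) L = {w ∈ {a,b}* : w = w^R} is NOT regular.

The pumping lemma can be used to prove this:
After pumping, the string is no longer symmetric

The other languages are regular because they can be recognized by finite automata.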